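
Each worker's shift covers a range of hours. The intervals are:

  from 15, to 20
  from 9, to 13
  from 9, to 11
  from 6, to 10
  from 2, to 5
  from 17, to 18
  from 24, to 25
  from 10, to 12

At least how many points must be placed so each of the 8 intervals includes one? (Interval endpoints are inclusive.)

Sorted: [2,5] [6,10] [9,11] [10,12] [9,13] [17,18] [15,20] [24,25]
{[2,5]} hit by 5; {[6,10],[9,11],[10,12],[9,13]} hit by 10; {[17,18],[15,20]} hit by 18; {[24,25]} hit by 25.
Points: 5, 10, 18, 25 (4 total).

4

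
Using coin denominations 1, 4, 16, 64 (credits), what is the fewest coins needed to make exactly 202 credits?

7

202 = 3×64 + 2×4 + 2×1
Total coins = 3 + 2 + 2 = 7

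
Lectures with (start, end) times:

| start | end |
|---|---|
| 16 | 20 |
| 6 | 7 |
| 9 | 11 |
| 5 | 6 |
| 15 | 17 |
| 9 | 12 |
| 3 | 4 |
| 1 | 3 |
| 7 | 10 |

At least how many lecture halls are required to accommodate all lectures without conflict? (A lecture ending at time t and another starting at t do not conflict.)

The answer is the maximum number of intervals overlapping at any instant.
starts: [1, 3, 5, 6, 7, 9, 9, 15, 16]
ends:   [3, 4, 6, 7, 10, 11, 12, 17, 20]
s1→1 e3→0 s3→1 e4→0 s5→1 e6→0 s6→1 e7→0 s7→1 s9→2 s9→3  — peak 3.

3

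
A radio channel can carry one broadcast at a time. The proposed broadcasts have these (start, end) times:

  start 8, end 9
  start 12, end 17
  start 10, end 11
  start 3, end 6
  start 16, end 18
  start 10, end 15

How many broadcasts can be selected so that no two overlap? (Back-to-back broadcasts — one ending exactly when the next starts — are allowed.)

4

Greedy by earliest finish: after sorting by end time, pick each interval compatible with the last pick.
By end time: (3,6), (8,9), (10,11), (10,15), (12,17), (16,18).
Pick (3,6); next start ≥ 6 → (8,9); next start ≥ 9 → (10,11); next start ≥ 11 → (12,17).
Selected 4 broadcasts.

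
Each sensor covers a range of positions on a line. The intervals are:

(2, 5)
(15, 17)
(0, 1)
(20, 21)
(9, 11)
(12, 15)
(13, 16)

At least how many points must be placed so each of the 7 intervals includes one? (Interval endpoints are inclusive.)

5

Sorted: [0,1] [2,5] [9,11] [12,15] [13,16] [15,17] [20,21]
{[0,1]} hit by 1; {[2,5]} hit by 5; {[9,11]} hit by 11; {[12,15],[13,16],[15,17]} hit by 15; {[20,21]} hit by 21.
Points: 1, 5, 11, 15, 21 (5 total).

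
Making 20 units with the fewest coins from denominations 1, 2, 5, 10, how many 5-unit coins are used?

0

Use the largest denomination that fits, subtract, and repeat.
20 = 2×10
Count of 5: 0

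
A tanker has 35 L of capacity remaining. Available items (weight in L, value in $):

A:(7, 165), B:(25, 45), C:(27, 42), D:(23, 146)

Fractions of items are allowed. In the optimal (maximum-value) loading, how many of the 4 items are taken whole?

Sort by value per unit weight and fill in that order.
Ratios (sorted): A 23.57, D 6.35, B 1.80, C 1.56
take A (7 @ 165); take D (23 @ 146); take 5/25 of B → 9.00. Capacity used 35/35.
2 item(s) taken whole; one partial (take 5/25 of B).

2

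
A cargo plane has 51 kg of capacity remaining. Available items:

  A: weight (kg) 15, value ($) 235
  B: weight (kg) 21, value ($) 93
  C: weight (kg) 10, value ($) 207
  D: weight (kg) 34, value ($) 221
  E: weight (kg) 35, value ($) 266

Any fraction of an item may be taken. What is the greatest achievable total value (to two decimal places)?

639.60

Greedy by value/weight ratio, highest first.
Order: C (207/10=20.70) > A (235/15=15.67) > E (266/35=7.60) > D (221/34=6.50) > B (93/21=4.43)
Fill: take C (10 @ 207) → take A (15 @ 235) → take 26/35 of E → 197.60; 51/51 used.
Total value = 639.60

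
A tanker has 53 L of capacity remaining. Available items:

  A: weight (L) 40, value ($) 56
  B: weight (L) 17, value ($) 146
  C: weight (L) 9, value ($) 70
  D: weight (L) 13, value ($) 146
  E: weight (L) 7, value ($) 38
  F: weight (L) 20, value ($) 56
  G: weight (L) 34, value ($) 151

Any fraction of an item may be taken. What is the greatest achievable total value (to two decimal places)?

Order: D (146/13=11.23) > B (146/17=8.59) > C (70/9=7.78) > E (38/7=5.43) > G (151/34=4.44) > F (56/20=2.80) > A (56/40=1.40)
Fill: take D (13 @ 146) → take B (17 @ 146) → take C (9 @ 70) → take E (7 @ 38) → take 7/34 of G → 31.09; 53/53 used.
Total value = 431.09

431.09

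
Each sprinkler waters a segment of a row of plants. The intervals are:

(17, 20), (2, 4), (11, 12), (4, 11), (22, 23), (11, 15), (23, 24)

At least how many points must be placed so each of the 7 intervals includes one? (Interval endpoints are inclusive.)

4

Process intervals by earliest right end; each time one isn't hit yet, stab at its right endpoint.
Sorted: [2,4] [4,11] [11,12] [11,15] [17,20] [22,23] [23,24]
{[2,4],[4,11]} hit by 4; {[11,12],[11,15]} hit by 12; {[17,20]} hit by 20; {[22,23],[23,24]} hit by 23.
Points: 4, 12, 20, 23 (4 total).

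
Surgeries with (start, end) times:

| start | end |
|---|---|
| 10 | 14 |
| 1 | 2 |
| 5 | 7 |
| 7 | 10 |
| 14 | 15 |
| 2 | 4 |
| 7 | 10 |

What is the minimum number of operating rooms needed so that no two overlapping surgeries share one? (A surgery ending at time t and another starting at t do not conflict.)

starts: [1, 2, 5, 7, 7, 10, 14]
ends:   [2, 4, 7, 10, 10, 14, 15]
s1→1 e2→0 s2→1 e4→0 s5→1 e7→0 s7→1 s7→2  — peak 2.

2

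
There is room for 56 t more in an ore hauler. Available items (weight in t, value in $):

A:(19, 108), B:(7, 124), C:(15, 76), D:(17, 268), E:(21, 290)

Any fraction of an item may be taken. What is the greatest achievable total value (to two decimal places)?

Order: B (124/7=17.71) > D (268/17=15.76) > E (290/21=13.81) > A (108/19=5.68) > C (76/15=5.07)
Fill: take B (7 @ 124) → take D (17 @ 268) → take E (21 @ 290) → take 11/19 of A → 62.53; 56/56 used.
Total value = 744.53

744.53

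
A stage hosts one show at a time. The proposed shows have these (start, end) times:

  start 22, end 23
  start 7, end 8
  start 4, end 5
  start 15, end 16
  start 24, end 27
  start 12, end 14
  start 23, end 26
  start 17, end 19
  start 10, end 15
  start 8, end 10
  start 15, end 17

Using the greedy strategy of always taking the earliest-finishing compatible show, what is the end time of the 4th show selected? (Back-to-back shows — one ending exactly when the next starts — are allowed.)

Sorted by end: (4,5)  (7,8)  (8,10)  (12,14)  (10,15)  (15,16)  (15,17)  (17,19)  (22,23)  (23,26)  (24,27)
take (4,5); take (7,8); take (8,10); take (12,14); take (15,16); skip (15,17); take (17,19); take (22,23); take (23,26); skip (24,27).
Selected: (4,5) (7,8) (8,10) (12,14) (15,16) (17,19) (22,23) (23,26)

14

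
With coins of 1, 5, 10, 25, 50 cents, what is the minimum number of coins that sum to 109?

7

Use the largest denomination that fits, subtract, and repeat.
109 = 2×50 + 1×5 + 4×1
Total coins = 2 + 1 + 4 = 7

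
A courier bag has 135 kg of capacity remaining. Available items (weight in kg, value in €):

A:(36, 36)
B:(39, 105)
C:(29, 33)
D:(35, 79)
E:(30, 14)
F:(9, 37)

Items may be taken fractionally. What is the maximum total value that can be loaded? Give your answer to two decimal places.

Greedy by value/weight ratio, highest first.
Ratios (sorted): F 4.11, B 2.69, D 2.26, C 1.14, A 1.00, E 0.47
take F (9 @ 37); take B (39 @ 105); take D (35 @ 79); take C (29 @ 33); take 23/36 of A → 23.00. Capacity used 135/135.
Total value = 277.00

277.00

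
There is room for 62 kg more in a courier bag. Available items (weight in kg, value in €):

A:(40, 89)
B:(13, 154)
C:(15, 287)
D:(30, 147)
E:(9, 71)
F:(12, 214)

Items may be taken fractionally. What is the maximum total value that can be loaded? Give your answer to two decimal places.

Greedy by value/weight ratio, highest first.
Order: C (287/15=19.13) > F (214/12=17.83) > B (154/13=11.85) > E (71/9=7.89) > D (147/30=4.90) > A (89/40=2.23)
Fill: take C (15 @ 287) → take F (12 @ 214) → take B (13 @ 154) → take E (9 @ 71) → take 13/30 of D → 63.70; 62/62 used.
Total value = 789.70

789.70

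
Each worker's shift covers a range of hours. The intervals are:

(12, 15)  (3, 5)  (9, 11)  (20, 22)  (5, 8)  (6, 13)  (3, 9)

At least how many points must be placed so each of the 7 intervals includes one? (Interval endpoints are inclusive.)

4

Sort by right endpoint; whenever an interval is uncovered, place a point at its right end.
By right end: [3,5]  [5,8]  [3,9]  [9,11]  [6,13]  [12,15]  [20,22]
[3,5] uncovered → point at 5; [9,11] uncovered → point at 11; [12,15] uncovered → point at 15; [20,22] uncovered → point at 22.
Points: 5, 11, 15, 22 (4 total).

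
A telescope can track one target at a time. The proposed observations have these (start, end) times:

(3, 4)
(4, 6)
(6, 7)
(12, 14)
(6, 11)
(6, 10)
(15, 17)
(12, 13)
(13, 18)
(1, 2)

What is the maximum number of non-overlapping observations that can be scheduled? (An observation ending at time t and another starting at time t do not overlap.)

Sorted by end: (1,2)  (3,4)  (4,6)  (6,7)  (6,10)  (6,11)  (12,13)  (12,14)  (15,17)  (13,18)
take (1,2); take (3,4); take (4,6); take (6,7); take (12,13); skip (12,14); take (15,17).
Selected 6 observations.

6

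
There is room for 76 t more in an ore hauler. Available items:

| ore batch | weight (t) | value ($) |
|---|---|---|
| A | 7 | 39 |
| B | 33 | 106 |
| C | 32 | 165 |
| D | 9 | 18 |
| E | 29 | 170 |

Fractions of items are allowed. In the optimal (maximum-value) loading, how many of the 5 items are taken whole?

Order: E (170/29=5.86) > A (39/7=5.57) > C (165/32=5.16) > B (106/33=3.21) > D (18/9=2.00)
Fill: take E (29 @ 170) → take A (7 @ 39) → take C (32 @ 165) → take 8/33 of B → 25.70; 76/76 used.
3 item(s) taken whole; one partial (take 8/33 of B).

3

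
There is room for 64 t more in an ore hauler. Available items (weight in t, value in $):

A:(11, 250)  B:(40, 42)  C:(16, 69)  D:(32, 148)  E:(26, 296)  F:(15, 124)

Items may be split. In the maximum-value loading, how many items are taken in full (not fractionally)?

3

Sort by value per unit weight and fill in that order.
Ratios (sorted): A 22.73, E 11.38, F 8.27, D 4.62, C 4.31, B 1.05
take A (11 @ 250); take E (26 @ 296); take F (15 @ 124); take 12/32 of D → 55.50. Capacity used 64/64.
3 item(s) taken whole; one partial (take 12/32 of D).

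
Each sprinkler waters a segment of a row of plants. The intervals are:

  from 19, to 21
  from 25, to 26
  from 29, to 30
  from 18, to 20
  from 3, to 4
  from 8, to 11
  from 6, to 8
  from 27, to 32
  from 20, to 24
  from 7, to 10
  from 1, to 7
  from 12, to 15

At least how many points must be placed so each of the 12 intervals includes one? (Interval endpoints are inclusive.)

Process intervals by earliest right end; each time one isn't hit yet, stab at its right endpoint.
Sorted: [3,4] [1,7] [6,8] [7,10] [8,11] [12,15] [18,20] [19,21] [20,24] [25,26] [29,30] [27,32]
{[3,4],[1,7]} hit by 4; {[6,8],[7,10],[8,11]} hit by 8; {[12,15]} hit by 15; {[18,20],[19,21],[20,24]} hit by 20; {[25,26]} hit by 26; {[29,30],[27,32]} hit by 30.
Points: 4, 8, 15, 20, 26, 30 (6 total).

6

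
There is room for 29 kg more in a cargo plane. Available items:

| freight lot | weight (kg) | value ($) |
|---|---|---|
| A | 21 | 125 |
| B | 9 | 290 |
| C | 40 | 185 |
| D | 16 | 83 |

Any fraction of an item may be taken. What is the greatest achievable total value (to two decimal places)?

409.05

Ratios (sorted): B 32.22, A 5.95, D 5.19, C 4.62
take B (9 @ 290); take 20/21 of A → 119.05. Capacity used 29/29.
Total value = 409.05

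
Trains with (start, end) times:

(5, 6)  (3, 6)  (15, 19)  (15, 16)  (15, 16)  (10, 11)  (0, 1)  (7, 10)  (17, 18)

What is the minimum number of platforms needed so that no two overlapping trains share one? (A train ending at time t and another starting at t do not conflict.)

Events (time:±→running): 0:+→1 1:-→0 3:+→1 5:+→2 6:-→1 6:-→0 7:+→1 10:-→0 10:+→1 11:-→0 15:+→1 15:+→2 15:+→3 … peak 3.

3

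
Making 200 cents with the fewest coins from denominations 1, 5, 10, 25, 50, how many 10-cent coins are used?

Use the largest denomination that fits, subtract, and repeat.
200 − 4×50→0
Count of 10: 0

0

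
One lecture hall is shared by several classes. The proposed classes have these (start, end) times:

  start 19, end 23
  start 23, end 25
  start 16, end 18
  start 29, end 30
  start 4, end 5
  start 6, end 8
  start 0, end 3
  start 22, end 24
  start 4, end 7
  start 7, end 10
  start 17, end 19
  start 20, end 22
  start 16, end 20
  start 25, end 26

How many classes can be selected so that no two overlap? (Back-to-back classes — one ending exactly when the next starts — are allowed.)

8

Greedy by earliest finish: after sorting by end time, pick each interval compatible with the last pick.
By end time: (0,3), (4,5), (4,7), (6,8), (7,10), (16,18), (17,19), (16,20), (20,22), (19,23), (22,24), (23,25), (25,26), (29,30).
Pick (0,3); next start ≥ 3 → (4,5); next start ≥ 5 → (6,8); next start ≥ 8 → (16,18); next start ≥ 18 → (20,22); next start ≥ 22 → (22,24); next start ≥ 24 → (25,26); next start ≥ 26 → (29,30).
Selected 8 classes.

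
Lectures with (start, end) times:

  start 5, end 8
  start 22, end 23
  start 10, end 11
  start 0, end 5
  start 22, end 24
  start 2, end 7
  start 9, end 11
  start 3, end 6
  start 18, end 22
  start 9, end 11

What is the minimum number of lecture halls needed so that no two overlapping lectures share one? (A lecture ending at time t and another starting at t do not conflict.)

3

Count concurrent intervals with a sweep; the peak is the room count.
Events (time:±→running): 0:+→1 2:+→2 3:+→3 … peak 3.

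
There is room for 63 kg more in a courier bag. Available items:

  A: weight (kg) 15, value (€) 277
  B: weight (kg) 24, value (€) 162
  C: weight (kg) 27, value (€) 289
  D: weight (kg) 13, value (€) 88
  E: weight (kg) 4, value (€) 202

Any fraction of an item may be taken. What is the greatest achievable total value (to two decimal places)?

883.00

Sort by value per unit weight and fill in that order.
Order: E (202/4=50.50) > A (277/15=18.47) > C (289/27=10.70) > D (88/13=6.77) > B (162/24=6.75)
Fill: take E (4 @ 202) → take A (15 @ 277) → take C (27 @ 289) → take D (13 @ 88) → take 4/24 of B → 27.00; 63/63 used.
Total value = 883.00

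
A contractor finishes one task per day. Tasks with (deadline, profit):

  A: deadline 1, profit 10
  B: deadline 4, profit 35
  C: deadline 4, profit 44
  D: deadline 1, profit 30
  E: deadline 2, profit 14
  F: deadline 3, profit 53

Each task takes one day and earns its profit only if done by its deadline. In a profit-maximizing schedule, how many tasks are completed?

Take jobs in profit order; each goes to the latest open slot no later than its deadline.
By profit: F(d3,53), C(d4,44), B(d4,35), D(d1,30), E(d2,14), A(d1,10)
F→slot 3; C→slot 4; B→slot 2; D→slot 1; E skipped; A skipped.
4 of 6 scheduled.

4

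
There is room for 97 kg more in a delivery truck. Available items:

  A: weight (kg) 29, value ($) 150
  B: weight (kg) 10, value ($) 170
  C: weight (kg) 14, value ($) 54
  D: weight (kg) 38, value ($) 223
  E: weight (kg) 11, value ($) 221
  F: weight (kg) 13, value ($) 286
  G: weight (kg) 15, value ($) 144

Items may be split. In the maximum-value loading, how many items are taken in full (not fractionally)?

Order: F (286/13=22.00) > E (221/11=20.09) > B (170/10=17.00) > G (144/15=9.60) > D (223/38=5.87) > A (150/29=5.17) > C (54/14=3.86)
Fill: take F (13 @ 286) → take E (11 @ 221) → take B (10 @ 170) → take G (15 @ 144) → take D (38 @ 223) → take 10/29 of A → 51.72; 97/97 used.
5 item(s) taken whole; one partial (take 10/29 of A).

5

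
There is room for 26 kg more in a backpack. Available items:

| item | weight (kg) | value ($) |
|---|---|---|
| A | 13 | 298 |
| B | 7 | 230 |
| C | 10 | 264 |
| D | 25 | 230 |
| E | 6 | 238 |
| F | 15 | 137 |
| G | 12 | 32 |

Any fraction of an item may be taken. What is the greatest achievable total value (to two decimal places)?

Ratios (sorted): E 39.67, B 32.86, C 26.40, A 22.92, D 9.20, F 9.13, G 2.67
take E (6 @ 238); take B (7 @ 230); take C (10 @ 264); take 3/13 of A → 68.77. Capacity used 26/26.
Total value = 800.77

800.77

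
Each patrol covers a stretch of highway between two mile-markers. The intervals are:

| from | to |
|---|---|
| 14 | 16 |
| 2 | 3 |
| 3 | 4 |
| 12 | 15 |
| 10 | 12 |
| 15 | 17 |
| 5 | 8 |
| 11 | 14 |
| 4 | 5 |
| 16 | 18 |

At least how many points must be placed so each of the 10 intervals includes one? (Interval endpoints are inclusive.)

4

By right end: [2,3]  [3,4]  [4,5]  [5,8]  [10,12]  [11,14]  [12,15]  [14,16]  [15,17]  [16,18]
[2,3] uncovered → point at 3; [4,5] uncovered → point at 5; [10,12] uncovered → point at 12; [14,16] uncovered → point at 16.
Points: 3, 5, 12, 16 (4 total).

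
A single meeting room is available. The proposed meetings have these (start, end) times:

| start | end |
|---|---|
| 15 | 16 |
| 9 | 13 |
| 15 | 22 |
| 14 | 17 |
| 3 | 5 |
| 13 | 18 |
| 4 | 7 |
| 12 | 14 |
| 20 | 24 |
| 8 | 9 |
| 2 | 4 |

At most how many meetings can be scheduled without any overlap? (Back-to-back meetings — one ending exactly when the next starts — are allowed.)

Greedy by earliest finish: after sorting by end time, pick each interval compatible with the last pick.
Sorted by end: (2,4)  (3,5)  (4,7)  (8,9)  (9,13)  (12,14)  (15,16)  (14,17)  (13,18)  (15,22)  (20,24)
take (2,4); skip (3,5); take (4,7); take (8,9); take (9,13); take (15,16); take (20,24).
Selected 6 meetings.

6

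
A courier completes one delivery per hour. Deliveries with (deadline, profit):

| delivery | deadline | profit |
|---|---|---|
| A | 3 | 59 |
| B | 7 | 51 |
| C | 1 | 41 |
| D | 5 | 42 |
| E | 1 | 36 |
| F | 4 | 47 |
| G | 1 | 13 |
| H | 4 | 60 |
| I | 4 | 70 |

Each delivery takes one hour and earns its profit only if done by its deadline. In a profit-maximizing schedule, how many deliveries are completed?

Take jobs in profit order; each goes to the latest open slot no later than its deadline.
Profit order: I=70 H=60 A=59 B=51 F=47 D=42 C=41 E=36 G=13
Assign: I→slot 4, H→slot 3, A→slot 2, B→slot 7, F→slot 1, D→slot 5, C skipped, E skipped, G skipped.
Slots: [1:F] [2:A] [3:H] [4:I] [5:D] [7:B]
6 of 9 scheduled.

6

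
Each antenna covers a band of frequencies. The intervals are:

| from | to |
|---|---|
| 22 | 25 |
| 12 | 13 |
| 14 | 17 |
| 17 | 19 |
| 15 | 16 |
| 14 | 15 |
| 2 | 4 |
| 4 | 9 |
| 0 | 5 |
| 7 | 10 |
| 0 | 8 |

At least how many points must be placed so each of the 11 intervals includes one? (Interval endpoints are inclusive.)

6

By right end: [2,4]  [0,5]  [0,8]  [4,9]  [7,10]  [12,13]  [14,15]  [15,16]  [14,17]  [17,19]  [22,25]
[2,4] uncovered → point at 4; [7,10] uncovered → point at 10; [12,13] uncovered → point at 13; [14,15] uncovered → point at 15; [17,19] uncovered → point at 19; [22,25] uncovered → point at 25.
Points: 4, 10, 13, 15, 19, 25 (6 total).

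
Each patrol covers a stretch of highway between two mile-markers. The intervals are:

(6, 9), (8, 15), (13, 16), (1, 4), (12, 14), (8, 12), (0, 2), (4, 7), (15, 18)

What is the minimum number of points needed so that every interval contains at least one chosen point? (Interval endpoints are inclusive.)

4

By right end: [0,2]  [1,4]  [4,7]  [6,9]  [8,12]  [12,14]  [8,15]  [13,16]  [15,18]
[0,2] uncovered → point at 2; [4,7] uncovered → point at 7; [8,12] uncovered → point at 12; [13,16] uncovered → point at 16.
Points: 2, 7, 12, 16 (4 total).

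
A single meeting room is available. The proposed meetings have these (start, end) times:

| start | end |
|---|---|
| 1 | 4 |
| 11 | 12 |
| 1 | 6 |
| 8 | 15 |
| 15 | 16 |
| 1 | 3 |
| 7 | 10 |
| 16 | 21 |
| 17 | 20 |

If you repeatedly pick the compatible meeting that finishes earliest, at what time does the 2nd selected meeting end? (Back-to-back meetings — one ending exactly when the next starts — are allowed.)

Sort by end time and greedily take each interval whose start is ≥ the last chosen end.
By end time: (1,3), (1,4), (1,6), (7,10), (11,12), (8,15), (15,16), (17,20), (16,21).
Pick (1,3); next start ≥ 3 → (7,10); next start ≥ 10 → (11,12); next start ≥ 12 → (15,16); next start ≥ 16 → (17,20).
Selected: (1,3) (7,10) (11,12) (15,16) (17,20)

10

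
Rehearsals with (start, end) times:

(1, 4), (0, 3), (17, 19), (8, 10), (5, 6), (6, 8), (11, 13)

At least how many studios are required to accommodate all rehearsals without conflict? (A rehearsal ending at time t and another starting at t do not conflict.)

2

starts: [0, 1, 5, 6, 8, 11, 17]
ends:   [3, 4, 6, 8, 10, 13, 19]
s0→1 s1→2  — peak 2.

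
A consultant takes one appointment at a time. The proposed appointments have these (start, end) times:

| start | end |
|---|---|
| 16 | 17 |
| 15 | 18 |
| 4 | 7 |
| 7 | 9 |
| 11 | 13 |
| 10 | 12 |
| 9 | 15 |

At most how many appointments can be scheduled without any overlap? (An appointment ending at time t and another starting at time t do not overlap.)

4

Order by finish time; keep every interval that doesn't clash with the previous kept one.
Sorted by end: (4,7)  (7,9)  (10,12)  (11,13)  (9,15)  (16,17)  (15,18)
take (4,7); take (7,9); take (10,12); take (16,17).
Selected 4 appointments.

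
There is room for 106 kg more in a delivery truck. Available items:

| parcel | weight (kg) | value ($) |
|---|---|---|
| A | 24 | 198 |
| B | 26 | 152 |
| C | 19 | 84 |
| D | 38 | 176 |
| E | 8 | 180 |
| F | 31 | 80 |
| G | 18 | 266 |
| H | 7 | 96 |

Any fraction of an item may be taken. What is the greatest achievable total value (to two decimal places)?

Ratios (sorted): E 22.50, G 14.78, H 13.71, A 8.25, B 5.85, D 4.63, C 4.42, F 2.58
take E (8 @ 180); take G (18 @ 266); take H (7 @ 96); take A (24 @ 198); take B (26 @ 152); take 23/38 of D → 106.53. Capacity used 106/106.
Total value = 998.53

998.53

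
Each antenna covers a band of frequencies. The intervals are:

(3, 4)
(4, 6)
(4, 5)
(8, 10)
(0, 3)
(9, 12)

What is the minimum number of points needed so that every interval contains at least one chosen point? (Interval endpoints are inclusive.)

3

Sorted: [0,3] [3,4] [4,5] [4,6] [8,10] [9,12]
{[0,3],[3,4]} hit by 3; {[4,5],[4,6]} hit by 5; {[8,10],[9,12]} hit by 10.
Points: 3, 5, 10 (3 total).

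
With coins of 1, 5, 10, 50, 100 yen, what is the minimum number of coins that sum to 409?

9

Greedy: take as many of the largest coin as possible, then repeat with the remainder.
409 = 4×100 + 1×5 + 4×1
Total coins = 4 + 1 + 4 = 9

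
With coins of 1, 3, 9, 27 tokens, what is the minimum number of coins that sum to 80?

Greedy: take as many of the largest coin as possible, then repeat with the remainder.
80 − 2×27→26 − 2×9→8 − 2×3→2 − 2×1→0
Total coins = 2 + 2 + 2 + 2 = 8

8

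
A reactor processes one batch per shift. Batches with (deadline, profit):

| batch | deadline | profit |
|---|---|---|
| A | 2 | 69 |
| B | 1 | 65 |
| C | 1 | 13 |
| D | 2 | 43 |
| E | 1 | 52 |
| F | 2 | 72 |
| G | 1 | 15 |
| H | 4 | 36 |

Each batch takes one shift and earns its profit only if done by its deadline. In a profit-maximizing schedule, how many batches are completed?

3

Sort by profit descending; place each in the latest free slot ≤ its deadline.
By profit: F(d2,72), A(d2,69), B(d1,65), E(d1,52), D(d2,43), H(d4,36), G(d1,15), C(d1,13)
F→slot 2; A→slot 1; B skipped; E skipped; D skipped; H→slot 4; G skipped; C skipped.
3 of 8 scheduled.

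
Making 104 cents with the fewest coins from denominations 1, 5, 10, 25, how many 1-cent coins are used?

Greedy: take as many of the largest coin as possible, then repeat with the remainder.
104 − 4×25→4 − 4×1→0
Count of 1: 4

4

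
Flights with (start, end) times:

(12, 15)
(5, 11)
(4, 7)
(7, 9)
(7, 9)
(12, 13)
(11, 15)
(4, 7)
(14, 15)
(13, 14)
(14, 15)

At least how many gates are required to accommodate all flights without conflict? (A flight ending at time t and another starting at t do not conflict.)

The answer is the maximum number of intervals overlapping at any instant.
Events (time:±→running): 4:+→1 4:+→2 5:+→3 7:-→2 7:-→1 7:+→2 7:+→3 9:-→2 9:-→1 11:-→0 11:+→1 12:+→2 12:+→3 13:-→2 13:+→3 14:-→2 14:+→3 14:+→4 … peak 4.

4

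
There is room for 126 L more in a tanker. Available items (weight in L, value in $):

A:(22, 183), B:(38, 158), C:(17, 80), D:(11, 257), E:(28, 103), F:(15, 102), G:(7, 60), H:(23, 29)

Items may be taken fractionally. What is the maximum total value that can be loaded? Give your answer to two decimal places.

Greedy by value/weight ratio, highest first.
Ratios (sorted): D 23.36, G 8.57, A 8.32, F 6.80, C 4.71, B 4.16, E 3.68, H 1.26
take D (11 @ 257); take G (7 @ 60); take A (22 @ 183); take F (15 @ 102); take C (17 @ 80); take B (38 @ 158); take 16/28 of E → 58.86. Capacity used 126/126.
Total value = 898.86

898.86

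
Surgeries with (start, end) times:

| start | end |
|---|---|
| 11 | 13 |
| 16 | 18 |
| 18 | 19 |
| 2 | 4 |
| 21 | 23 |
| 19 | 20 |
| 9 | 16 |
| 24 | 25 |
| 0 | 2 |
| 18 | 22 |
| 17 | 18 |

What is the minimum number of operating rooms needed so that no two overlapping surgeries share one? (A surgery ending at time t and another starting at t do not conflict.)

The answer is the maximum number of intervals overlapping at any instant.
starts: [0, 2, 9, 11, 16, 17, 18, 18, 19, 21, 24]
ends:   [2, 4, 13, 16, 18, 18, 19, 20, 22, 23, 25]
s0→1 e2→0 s2→1 e4→0 s9→1 s11→2  — peak 2.

2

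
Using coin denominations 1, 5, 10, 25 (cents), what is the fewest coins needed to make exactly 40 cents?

3

Use the largest denomination that fits, subtract, and repeat.
40 = 1×25 + 1×10 + 1×5
Total coins = 1 + 1 + 1 = 3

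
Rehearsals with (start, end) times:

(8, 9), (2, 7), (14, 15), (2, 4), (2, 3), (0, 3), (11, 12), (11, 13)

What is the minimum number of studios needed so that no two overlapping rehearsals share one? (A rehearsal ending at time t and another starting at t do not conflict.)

4

The answer is the maximum number of intervals overlapping at any instant.
Events (time:±→running): 0:+→1 2:+→2 2:+→3 2:+→4 … peak 4.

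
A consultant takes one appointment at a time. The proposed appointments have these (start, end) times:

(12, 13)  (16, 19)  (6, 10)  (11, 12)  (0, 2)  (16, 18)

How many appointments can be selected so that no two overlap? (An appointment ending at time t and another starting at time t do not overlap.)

Sort by end time and greedily take each interval whose start is ≥ the last chosen end.
By end time: (0,2), (6,10), (11,12), (12,13), (16,18), (16,19).
Pick (0,2); next start ≥ 2 → (6,10); next start ≥ 10 → (11,12); next start ≥ 12 → (12,13); next start ≥ 13 → (16,18).
Selected 5 appointments.

5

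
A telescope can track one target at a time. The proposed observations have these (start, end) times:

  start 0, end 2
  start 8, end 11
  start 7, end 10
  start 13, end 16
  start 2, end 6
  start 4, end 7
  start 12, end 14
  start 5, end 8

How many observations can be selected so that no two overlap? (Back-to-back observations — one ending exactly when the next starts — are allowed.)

4

By end time: (0,2), (2,6), (4,7), (5,8), (7,10), (8,11), (12,14), (13,16).
Pick (0,2); next start ≥ 2 → (2,6); next start ≥ 6 → (7,10); next start ≥ 10 → (12,14).
Selected 4 observations.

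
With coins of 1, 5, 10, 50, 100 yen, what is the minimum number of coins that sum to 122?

5

Greedy: take as many of the largest coin as possible, then repeat with the remainder.
122 = 1×100 + 2×10 + 2×1
Total coins = 1 + 2 + 2 = 5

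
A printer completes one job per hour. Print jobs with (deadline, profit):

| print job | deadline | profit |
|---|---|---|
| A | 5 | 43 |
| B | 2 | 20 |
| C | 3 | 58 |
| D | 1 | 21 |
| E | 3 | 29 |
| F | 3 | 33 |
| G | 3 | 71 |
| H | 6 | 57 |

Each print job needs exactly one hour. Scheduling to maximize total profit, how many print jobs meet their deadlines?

5

By profit: G(d3,71), C(d3,58), H(d6,57), A(d5,43), F(d3,33), E(d3,29), D(d1,21), B(d2,20)
G→slot 3; C→slot 2; H→slot 6; A→slot 5; F→slot 1; E skipped; D skipped; B skipped.
5 of 8 scheduled.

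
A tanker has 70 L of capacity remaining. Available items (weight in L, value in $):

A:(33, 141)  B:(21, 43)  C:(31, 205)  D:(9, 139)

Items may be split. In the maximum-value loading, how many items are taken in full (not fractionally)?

2

Order: D (139/9=15.44) > C (205/31=6.61) > A (141/33=4.27) > B (43/21=2.05)
Fill: take D (9 @ 139) → take C (31 @ 205) → take 30/33 of A → 128.18; 70/70 used.
2 item(s) taken whole; one partial (take 30/33 of A).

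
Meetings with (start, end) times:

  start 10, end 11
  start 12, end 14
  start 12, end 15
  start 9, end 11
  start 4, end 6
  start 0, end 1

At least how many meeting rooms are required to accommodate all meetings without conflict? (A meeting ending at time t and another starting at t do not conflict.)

2

The answer is the maximum number of intervals overlapping at any instant.
starts: [0, 4, 9, 10, 12, 12]
ends:   [1, 6, 11, 11, 14, 15]
s0→1 e1→0 s4→1 e6→0 s9→1 s10→2  — peak 2.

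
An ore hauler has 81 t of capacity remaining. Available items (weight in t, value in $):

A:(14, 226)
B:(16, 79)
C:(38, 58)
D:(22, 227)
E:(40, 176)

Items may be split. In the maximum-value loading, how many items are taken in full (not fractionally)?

3

Ratios (sorted): A 16.14, D 10.32, B 4.94, E 4.40, C 1.53
take A (14 @ 226); take D (22 @ 227); take B (16 @ 79); take 29/40 of E → 127.60. Capacity used 81/81.
3 item(s) taken whole; one partial (take 29/40 of E).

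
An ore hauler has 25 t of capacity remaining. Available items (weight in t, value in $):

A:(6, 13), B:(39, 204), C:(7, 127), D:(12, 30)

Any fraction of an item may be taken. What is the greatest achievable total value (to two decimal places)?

221.15

Ratios (sorted): C 18.14, B 5.23, D 2.50, A 2.17
take C (7 @ 127); take 18/39 of B → 94.15. Capacity used 25/25.
Total value = 221.15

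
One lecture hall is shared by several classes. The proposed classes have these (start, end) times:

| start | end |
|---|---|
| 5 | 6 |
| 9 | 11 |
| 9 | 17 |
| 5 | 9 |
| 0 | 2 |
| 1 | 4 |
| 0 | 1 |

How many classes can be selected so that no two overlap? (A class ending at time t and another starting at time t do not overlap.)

4

Sort by end time and greedily take each interval whose start is ≥ the last chosen end.
By end time: (0,1), (0,2), (1,4), (5,6), (5,9), (9,11), (9,17).
Pick (0,1); next start ≥ 1 → (1,4); next start ≥ 4 → (5,6); next start ≥ 6 → (9,11).
Selected 4 classes.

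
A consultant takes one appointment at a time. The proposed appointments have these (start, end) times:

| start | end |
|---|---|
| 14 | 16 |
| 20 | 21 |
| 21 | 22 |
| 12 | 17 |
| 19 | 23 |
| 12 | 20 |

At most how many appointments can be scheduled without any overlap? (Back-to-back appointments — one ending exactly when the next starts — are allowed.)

3

Sorted by end: (14,16)  (12,17)  (12,20)  (20,21)  (21,22)  (19,23)
take (14,16); skip (12,20); take (20,21); take (21,22); skip (19,23).
Selected 3 appointments.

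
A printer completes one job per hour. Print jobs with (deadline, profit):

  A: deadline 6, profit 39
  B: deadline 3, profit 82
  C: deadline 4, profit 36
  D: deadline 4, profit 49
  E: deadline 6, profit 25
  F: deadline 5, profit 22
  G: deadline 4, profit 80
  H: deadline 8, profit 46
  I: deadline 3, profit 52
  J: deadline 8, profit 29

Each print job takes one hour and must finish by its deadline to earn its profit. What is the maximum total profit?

By profit: B(d3,82), G(d4,80), I(d3,52), D(d4,49), H(d8,46), A(d6,39), C(d4,36), J(d8,29), E(d6,25), F(d5,22)
B→slot 3; G→slot 4; I→slot 2; D→slot 1; H→slot 8; A→slot 6; C skipped; J→slot 7; E→slot 5; F skipped.
Profit = 49 + 52 + 82 + 80 + 25 + 39 + 29 + 46 = 402

402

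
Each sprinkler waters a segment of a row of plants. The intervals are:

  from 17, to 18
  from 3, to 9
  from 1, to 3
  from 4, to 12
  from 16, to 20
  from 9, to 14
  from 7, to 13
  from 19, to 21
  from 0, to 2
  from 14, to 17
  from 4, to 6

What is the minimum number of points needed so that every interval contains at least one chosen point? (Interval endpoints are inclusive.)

5

Sort by right endpoint; whenever an interval is uncovered, place a point at its right end.
Sorted: [0,2] [1,3] [4,6] [3,9] [4,12] [7,13] [9,14] [14,17] [17,18] [16,20] [19,21]
{[0,2],[1,3]} hit by 2; {[4,6],[3,9],[4,12]} hit by 6; {[7,13],[9,14]} hit by 13; {[14,17],[17,18],[16,20]} hit by 17; {[19,21]} hit by 21.
Points: 2, 6, 13, 17, 21 (5 total).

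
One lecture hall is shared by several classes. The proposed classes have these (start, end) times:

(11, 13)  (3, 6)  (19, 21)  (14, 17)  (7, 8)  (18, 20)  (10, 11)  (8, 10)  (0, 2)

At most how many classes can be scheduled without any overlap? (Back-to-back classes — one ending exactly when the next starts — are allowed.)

Sorted by end: (0,2)  (3,6)  (7,8)  (8,10)  (10,11)  (11,13)  (14,17)  (18,20)  (19,21)
take (0,2); take (3,6); take (7,8); take (8,10); take (10,11); take (11,13); take (14,17); take (18,20).
Selected 8 classes.

8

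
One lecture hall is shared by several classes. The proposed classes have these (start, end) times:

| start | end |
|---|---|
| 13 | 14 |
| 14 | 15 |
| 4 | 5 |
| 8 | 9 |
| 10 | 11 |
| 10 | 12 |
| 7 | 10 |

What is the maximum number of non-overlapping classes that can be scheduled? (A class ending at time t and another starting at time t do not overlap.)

Sort by end time and greedily take each interval whose start is ≥ the last chosen end.
Sorted by end: (4,5)  (8,9)  (7,10)  (10,11)  (10,12)  (13,14)  (14,15)
take (4,5); take (8,9); take (10,11); skip (10,12); take (13,14); take (14,15).
Selected 5 classes.

5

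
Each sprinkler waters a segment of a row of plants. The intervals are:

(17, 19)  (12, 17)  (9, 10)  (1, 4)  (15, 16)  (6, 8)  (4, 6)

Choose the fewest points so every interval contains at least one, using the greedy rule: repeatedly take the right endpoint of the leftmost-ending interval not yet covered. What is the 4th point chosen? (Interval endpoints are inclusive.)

By right end: [1,4]  [4,6]  [6,8]  [9,10]  [15,16]  [12,17]  [17,19]
[1,4] uncovered → point at 4; [6,8] uncovered → point at 8; [9,10] uncovered → point at 10; [15,16] uncovered → point at 16; [17,19] uncovered → point at 19.
Points: 4, 8, 10, 16, 19 (5 total).

16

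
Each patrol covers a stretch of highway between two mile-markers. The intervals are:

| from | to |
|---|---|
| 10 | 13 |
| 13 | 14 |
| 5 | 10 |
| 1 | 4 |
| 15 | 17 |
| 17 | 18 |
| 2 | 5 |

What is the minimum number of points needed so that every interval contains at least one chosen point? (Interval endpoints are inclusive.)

4

By right end: [1,4]  [2,5]  [5,10]  [10,13]  [13,14]  [15,17]  [17,18]
[1,4] uncovered → point at 4; [5,10] uncovered → point at 10; [13,14] uncovered → point at 14; [15,17] uncovered → point at 17.
Points: 4, 10, 14, 17 (4 total).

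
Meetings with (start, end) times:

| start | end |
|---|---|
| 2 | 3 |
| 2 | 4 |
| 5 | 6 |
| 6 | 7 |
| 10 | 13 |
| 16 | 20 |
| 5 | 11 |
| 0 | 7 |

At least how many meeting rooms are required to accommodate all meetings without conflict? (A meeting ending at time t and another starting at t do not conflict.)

3

The answer is the maximum number of intervals overlapping at any instant.
Events (time:±→running): 0:+→1 2:+→2 2:+→3 … peak 3.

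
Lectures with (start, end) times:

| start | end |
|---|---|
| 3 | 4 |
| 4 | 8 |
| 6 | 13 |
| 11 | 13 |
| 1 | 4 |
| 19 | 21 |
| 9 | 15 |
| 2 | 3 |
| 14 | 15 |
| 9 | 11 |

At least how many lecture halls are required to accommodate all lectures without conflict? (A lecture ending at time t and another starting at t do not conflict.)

3

Count concurrent intervals with a sweep; the peak is the room count.
Events (time:±→running): 1:+→1 2:+→2 3:-→1 3:+→2 4:-→1 4:-→0 4:+→1 6:+→2 8:-→1 9:+→2 9:+→3 … peak 3.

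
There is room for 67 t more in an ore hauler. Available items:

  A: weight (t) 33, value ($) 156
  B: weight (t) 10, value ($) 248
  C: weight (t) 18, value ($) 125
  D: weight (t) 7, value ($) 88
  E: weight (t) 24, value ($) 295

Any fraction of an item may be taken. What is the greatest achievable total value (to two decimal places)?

793.82

Sort by value per unit weight and fill in that order.
Order: B (248/10=24.80) > D (88/7=12.57) > E (295/24=12.29) > C (125/18=6.94) > A (156/33=4.73)
Fill: take B (10 @ 248) → take D (7 @ 88) → take E (24 @ 295) → take C (18 @ 125) → take 8/33 of A → 37.82; 67/67 used.
Total value = 793.82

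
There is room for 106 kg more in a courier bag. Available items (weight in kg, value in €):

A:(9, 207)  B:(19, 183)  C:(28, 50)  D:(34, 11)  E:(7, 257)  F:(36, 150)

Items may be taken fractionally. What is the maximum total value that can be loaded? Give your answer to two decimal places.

849.26

Ratios (sorted): E 36.71, A 23.00, B 9.63, F 4.17, C 1.79, D 0.32
take E (7 @ 257); take A (9 @ 207); take B (19 @ 183); take F (36 @ 150); take C (28 @ 50); take 7/34 of D → 2.26. Capacity used 106/106.
Total value = 849.26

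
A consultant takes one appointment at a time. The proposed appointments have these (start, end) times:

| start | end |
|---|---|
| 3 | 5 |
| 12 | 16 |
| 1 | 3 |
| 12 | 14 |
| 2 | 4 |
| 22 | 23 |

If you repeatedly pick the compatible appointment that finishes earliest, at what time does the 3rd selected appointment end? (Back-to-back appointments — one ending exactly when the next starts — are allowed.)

Sort by end time and greedily take each interval whose start is ≥ the last chosen end.
Sorted by end: (1,3)  (2,4)  (3,5)  (12,14)  (12,16)  (22,23)
take (1,3); take (3,5); take (12,14); skip (12,16); take (22,23).
Selected: (1,3) (3,5) (12,14) (22,23)

14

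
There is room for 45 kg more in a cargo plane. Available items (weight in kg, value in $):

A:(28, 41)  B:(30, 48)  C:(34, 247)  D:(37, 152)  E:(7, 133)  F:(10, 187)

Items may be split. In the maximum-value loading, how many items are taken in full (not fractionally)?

Ratios (sorted): E 19.00, F 18.70, C 7.26, D 4.11, B 1.60, A 1.46
take E (7 @ 133); take F (10 @ 187); take 28/34 of C → 203.41. Capacity used 45/45.
2 item(s) taken whole; one partial (take 28/34 of C).

2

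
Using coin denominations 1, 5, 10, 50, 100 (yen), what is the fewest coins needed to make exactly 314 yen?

314 = 3×100 + 1×10 + 4×1
Total coins = 3 + 1 + 4 = 8

8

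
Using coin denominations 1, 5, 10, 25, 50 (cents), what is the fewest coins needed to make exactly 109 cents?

7

Greedy: take as many of the largest coin as possible, then repeat with the remainder.
109 − 2×50→9 − 1×5→4 − 4×1→0
Total coins = 2 + 1 + 4 = 7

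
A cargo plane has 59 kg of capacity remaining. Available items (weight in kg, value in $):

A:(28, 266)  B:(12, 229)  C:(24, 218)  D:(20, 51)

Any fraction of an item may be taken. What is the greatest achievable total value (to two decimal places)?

667.58

Ratios (sorted): B 19.08, A 9.50, C 9.08, D 2.55
take B (12 @ 229); take A (28 @ 266); take 19/24 of C → 172.58. Capacity used 59/59.
Total value = 667.58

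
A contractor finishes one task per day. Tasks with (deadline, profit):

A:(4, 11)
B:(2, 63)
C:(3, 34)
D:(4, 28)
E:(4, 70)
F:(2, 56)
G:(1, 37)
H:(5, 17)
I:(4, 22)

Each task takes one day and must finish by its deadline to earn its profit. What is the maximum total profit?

Sort by profit descending; place each in the latest free slot ≤ its deadline.
Profit order: E=70 B=63 F=56 G=37 C=34 D=28 I=22 H=17 A=11
Assign: E→slot 4, B→slot 2, F→slot 1, G skipped, C→slot 3, D skipped, I skipped, H→slot 5, A skipped.
Slots: [1:F] [2:B] [3:C] [4:E] [5:H]
Profit = 56 + 63 + 34 + 70 + 17 = 240

240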